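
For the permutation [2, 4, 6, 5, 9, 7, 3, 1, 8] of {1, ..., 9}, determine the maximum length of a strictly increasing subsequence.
5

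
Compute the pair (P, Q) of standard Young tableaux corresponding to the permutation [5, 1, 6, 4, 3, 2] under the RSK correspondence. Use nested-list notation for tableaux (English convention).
P = [[1, 2], [3, 6], [4], [5]], Q = [[1, 3], [2, 4], [5], [6]]

Insert each entry of the permutation into P by Schensted row insertion, recording in Q the position of each new cell.

Insert 5: appended to row 1. P = [[5]].
Insert 1: 1 bumps 5 from row 1; 5 starts row 2. P = [[1], [5]].
Insert 6: appended to row 1. P = [[1, 6], [5]].
Insert 4: 4 bumps 6 from row 1; 6 appends to row 2. P = [[1, 4], [5, 6]].
Insert 3: 3 bumps 4 from row 1; 4 bumps 5 from row 2; 5 starts row 3. P = [[1, 3], [4, 6], [5]].
Insert 2: 2 bumps 3 from row 1; 3 bumps 4 from row 2; 4 bumps 5 from row 3; 5 starts row 4. P = [[1, 2], [3, 6], [4], [5]].

So P = [[1, 2], [3, 6], [4], [5]], Q = [[1, 3], [2, 4], [5], [6]].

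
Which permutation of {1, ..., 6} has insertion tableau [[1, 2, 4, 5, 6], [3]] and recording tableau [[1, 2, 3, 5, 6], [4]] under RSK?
Reverse the RSK construction: for i from n down to 1, find the cell of Q containing i, remove the entry at that cell from P, and reverse-bump it up through P; the value ejected from row 1 is w(i).

Step i=6: Q has 6 at row 1, column 5; remove that cell from P, ejecting 6. So w(6) = 6. P is now [[1, 2, 4, 5], [3]].
Step i=5: Q has 5 at row 1, column 4; remove that cell from P, ejecting 5. So w(5) = 5. P is now [[1, 2, 4], [3]].
Step i=4: Q has 4 at row 2, column 1; remove 3 from row 2 of P and reverse-bump: 3 enters row 1 and ejects 2. So w(4) = 2. P is now [[1, 3, 4]].
Step i=3: Q has 3 at row 1, column 3; remove that cell from P, ejecting 4. So w(3) = 4. P is now [[1, 3]].
Step i=2: Q has 2 at row 1, column 2; remove that cell from P, ejecting 3. So w(2) = 3. P is now [[1]].
Step i=1: Q has 1 at row 1, column 1; remove that cell from P, ejecting 1. So w(1) = 1. P is now [].

So w = 1 3 4 2 5 6.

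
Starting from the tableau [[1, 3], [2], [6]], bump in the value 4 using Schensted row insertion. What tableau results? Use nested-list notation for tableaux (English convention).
4 is larger than every entry of row 1, so it is appended to row 1. The new tableau is [[1, 3, 4], [2], [6]].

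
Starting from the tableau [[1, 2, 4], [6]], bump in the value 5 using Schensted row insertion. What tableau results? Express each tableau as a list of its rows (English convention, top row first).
5 is larger than every entry of row 1, so it is appended to row 1. The new tableau is [[1, 2, 4, 5], [6]].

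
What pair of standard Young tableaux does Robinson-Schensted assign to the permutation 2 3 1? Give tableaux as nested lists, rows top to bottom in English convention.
P = [[1, 3], [2]], Q = [[1, 2], [3]]

Insert each entry of the permutation into P by Schensted row insertion, recording in Q the position of each new cell.

Insert 2: appended to row 1. P = [[2]].
Insert 3: appended to row 1. P = [[2, 3]].
Insert 1: 1 bumps 2 from row 1; 2 starts row 2. P = [[1, 3], [2]].

So P = [[1, 3], [2]], Q = [[1, 2], [3]].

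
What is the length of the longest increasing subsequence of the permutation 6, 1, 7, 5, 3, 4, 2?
3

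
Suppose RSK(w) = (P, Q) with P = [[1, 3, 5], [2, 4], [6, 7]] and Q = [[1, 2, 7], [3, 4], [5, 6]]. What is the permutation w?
Reverse the RSK construction: for i from n down to 1, find the cell of Q containing i, remove the entry at that cell from P, and reverse-bump it up through P; the value ejected from row 1 is w(i).

Step i=7: Q has 7 at row 1, column 3; remove that cell from P, ejecting 5. So w(7) = 5. P is now [[1, 3], [2, 4], [6, 7]].
Step i=6: Q has 6 at row 3, column 2; remove 7 from row 3 of P and reverse-bump: 7 enters row 2 and ejects 4; 4 enters row 1 and ejects 3. So w(6) = 3. P is now [[1, 4], [2, 7], [6]].
Step i=5: Q has 5 at row 3, column 1; remove 6 from row 3 of P and reverse-bump: 6 enters row 2 and ejects 2; 2 enters row 1 and ejects 1. So w(5) = 1. P is now [[2, 4], [6, 7]].
Step i=4: Q has 4 at row 2, column 2; remove 7 from row 2 of P and reverse-bump: 7 enters row 1 and ejects 4. So w(4) = 4. P is now [[2, 7], [6]].
Step i=3: Q has 3 at row 2, column 1; remove 6 from row 2 of P and reverse-bump: 6 enters row 1 and ejects 2. So w(3) = 2. P is now [[6, 7]].
Step i=2: Q has 2 at row 1, column 2; remove that cell from P, ejecting 7. So w(2) = 7. P is now [[6]].
Step i=1: Q has 1 at row 1, column 1; remove that cell from P, ejecting 6. So w(1) = 6. P is now [].

So w = 6 7 2 4 1 3 5.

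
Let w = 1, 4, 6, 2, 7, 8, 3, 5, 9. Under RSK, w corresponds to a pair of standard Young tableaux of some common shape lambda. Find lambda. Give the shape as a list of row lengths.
[6, 3]

Row-insert each entry into an empty tableau.

After inserting 1: P = [[1]].
After inserting 4: P = [[1, 4]].
After inserting 6: P = [[1, 4, 6]].
After inserting 2: P = [[1, 2, 6], [4]].
After inserting 7: P = [[1, 2, 6, 7], [4]].
After inserting 8: P = [[1, 2, 6, 7, 8], [4]].
After inserting 3: P = [[1, 2, 3, 7, 8], [4, 6]].
After inserting 5: P = [[1, 2, 3, 5, 8], [4, 6, 7]].
After inserting 9: P = [[1, 2, 3, 5, 8, 9], [4, 6, 7]].

The final insertion tableau P = [[1, 2, 3, 5, 8, 9], [4, 6, 7]] has shape [6, 3].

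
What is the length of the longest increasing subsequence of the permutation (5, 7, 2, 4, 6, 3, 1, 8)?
4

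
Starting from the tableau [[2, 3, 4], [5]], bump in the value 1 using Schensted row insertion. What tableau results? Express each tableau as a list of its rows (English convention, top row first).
[[1, 3, 4], [2], [5]]

In row 1, 1 replaces 2 (the leftmost entry greater than 1); 2 is bumped to row 2. In row 2, 2 replaces 5 (the leftmost entry greater than 2); 5 is bumped to row 3. 5 starts a new row 3. The new tableau is [[1, 3, 4], [2], [5]].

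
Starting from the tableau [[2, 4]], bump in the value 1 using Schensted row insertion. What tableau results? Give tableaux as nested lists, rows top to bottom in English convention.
[[1, 4], [2]]

In row 1, 1 replaces 2 (the leftmost entry greater than 1); 2 is bumped to row 2. 2 starts a new row 2. The new tableau is [[1, 4], [2]].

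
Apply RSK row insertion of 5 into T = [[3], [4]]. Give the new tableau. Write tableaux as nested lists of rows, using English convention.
5 is larger than every entry of row 1, so it is appended to row 1. The new tableau is [[3, 5], [4]].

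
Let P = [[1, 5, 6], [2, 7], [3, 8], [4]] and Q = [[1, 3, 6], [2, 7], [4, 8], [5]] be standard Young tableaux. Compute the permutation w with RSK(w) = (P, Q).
4 3 5 2 1 8 7 6

Reverse the RSK construction: for i from n down to 1, find the cell of Q containing i, remove the entry at that cell from P, and reverse-bump it up through P; the value ejected from row 1 is w(i).

Step i=8: Q has 8 at row 3, column 2; remove 8 from row 3 of P and reverse-bump: 8 enters row 2 and ejects 7; 7 enters row 1 and ejects 6. So w(8) = 6. P is now [[1, 5, 7], [2, 8], [3], [4]].
Step i=7: Q has 7 at row 2, column 2; remove 8 from row 2 of P and reverse-bump: 8 enters row 1 and ejects 7. So w(7) = 7. P is now [[1, 5, 8], [2], [3], [4]].
Step i=6: Q has 6 at row 1, column 3; remove that cell from P, ejecting 8. So w(6) = 8. P is now [[1, 5], [2], [3], [4]].
Step i=5: Q has 5 at row 4, column 1; remove 4 from row 4 of P and reverse-bump: 4 enters row 3 and ejects 3; 3 enters row 2 and ejects 2; 2 enters row 1 and ejects 1. So w(5) = 1. P is now [[2, 5], [3], [4]].
Step i=4: Q has 4 at row 3, column 1; remove 4 from row 3 of P and reverse-bump: 4 enters row 2 and ejects 3; 3 enters row 1 and ejects 2. So w(4) = 2. P is now [[3, 5], [4]].
Step i=3: Q has 3 at row 1, column 2; remove that cell from P, ejecting 5. So w(3) = 5. P is now [[3], [4]].
Step i=2: Q has 2 at row 2, column 1; remove 4 from row 2 of P and reverse-bump: 4 enters row 1 and ejects 3. So w(2) = 3. P is now [[4]].
Step i=1: Q has 1 at row 1, column 1; remove that cell from P, ejecting 4. So w(1) = 4. P is now [].

So w = 4 3 5 2 1 8 7 6.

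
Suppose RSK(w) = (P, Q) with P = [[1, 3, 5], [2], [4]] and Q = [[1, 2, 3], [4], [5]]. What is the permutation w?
2 4 5 3 1

Reverse RSK: for i = n, n-1, ..., 1, locate i in Q, remove the corresponding corner cell from P, and reverse-bump its entry up through P; the value ejected from row 1 is w(i).

So w = 2 4 5 3 1.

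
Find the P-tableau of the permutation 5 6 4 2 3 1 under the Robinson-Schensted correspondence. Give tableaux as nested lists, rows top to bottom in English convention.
After inserting 5: P = [[5]].
After inserting 6: P = [[5, 6]].
After inserting 4: P = [[4, 6], [5]].
After inserting 2: P = [[2, 6], [4], [5]].
After inserting 3: P = [[2, 3], [4, 6], [5]].
After inserting 1: P = [[1, 3], [2, 6], [4], [5]].

So P = [[1, 3], [2, 6], [4], [5]].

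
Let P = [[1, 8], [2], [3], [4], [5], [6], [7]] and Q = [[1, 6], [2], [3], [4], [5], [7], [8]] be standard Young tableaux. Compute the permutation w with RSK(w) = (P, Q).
7 6 5 4 3 8 2 1

Reverse the RSK construction: for i from n down to 1, find the cell of Q containing i, remove the entry at that cell from P, and reverse-bump it up through P; the value ejected from row 1 is w(i).

Step i=8: Q has 8 at row 7, column 1; remove 7 from row 7 of P and reverse-bump: 7 enters row 6 and ejects 6; 6 enters row 5 and ejects 5; 5 enters row 4 and ejects 4; 4 enters row 3 and ejects 3; 3 enters row 2 and ejects 2; 2 enters row 1 and ejects 1. So w(8) = 1. P is now [[2, 8], [3], [4], [5], [6], [7]].
Step i=7: Q has 7 at row 6, column 1; remove 7 from row 6 of P and reverse-bump: 7 enters row 5 and ejects 6; 6 enters row 4 and ejects 5; 5 enters row 3 and ejects 4; 4 enters row 2 and ejects 3; 3 enters row 1 and ejects 2. So w(7) = 2. P is now [[3, 8], [4], [5], [6], [7]].
Step i=6: Q has 6 at row 1, column 2; remove that cell from P, ejecting 8. So w(6) = 8. P is now [[3], [4], [5], [6], [7]].
Step i=5: Q has 5 at row 5, column 1; remove 7 from row 5 of P and reverse-bump: 7 enters row 4 and ejects 6; 6 enters row 3 and ejects 5; 5 enters row 2 and ejects 4; 4 enters row 1 and ejects 3. So w(5) = 3. P is now [[4], [5], [6], [7]].
Step i=4: Q has 4 at row 4, column 1; remove 7 from row 4 of P and reverse-bump: 7 enters row 3 and ejects 6; 6 enters row 2 and ejects 5; 5 enters row 1 and ejects 4. So w(4) = 4. P is now [[5], [6], [7]].
Step i=3: Q has 3 at row 3, column 1; remove 7 from row 3 of P and reverse-bump: 7 enters row 2 and ejects 6; 6 enters row 1 and ejects 5. So w(3) = 5. P is now [[6], [7]].
Step i=2: Q has 2 at row 2, column 1; remove 7 from row 2 of P and reverse-bump: 7 enters row 1 and ejects 6. So w(2) = 6. P is now [[7]].
Step i=1: Q has 1 at row 1, column 1; remove that cell from P, ejecting 7. So w(1) = 7. P is now [].

So w = 7 6 5 4 3 8 2 1.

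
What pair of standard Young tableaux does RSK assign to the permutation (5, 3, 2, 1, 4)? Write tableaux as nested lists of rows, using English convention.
P = [[1, 4], [2], [3], [5]], Q = [[1, 5], [2], [3], [4]]

Insert each entry of the permutation into P by Schensted row insertion, recording in Q the position of each new cell.

Insert 5: appended to row 1. P = [[5]].
Insert 3: 3 bumps 5 from row 1; 5 starts row 2. P = [[3], [5]].
Insert 2: 2 bumps 3 from row 1; 3 bumps 5 from row 2; 5 starts row 3. P = [[2], [3], [5]].
Insert 1: 1 bumps 2 from row 1; 2 bumps 3 from row 2; 3 bumps 5 from row 3; 5 starts row 4. P = [[1], [2], [3], [5]].
Insert 4: appended to row 1. P = [[1, 4], [2], [3], [5]].

So P = [[1, 4], [2], [3], [5]], Q = [[1, 5], [2], [3], [4]].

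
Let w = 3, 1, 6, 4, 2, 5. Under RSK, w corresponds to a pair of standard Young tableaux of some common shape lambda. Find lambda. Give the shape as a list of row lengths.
Row-insert each entry into an empty tableau.

After inserting 3: P = [[3]].
After inserting 1: P = [[1], [3]].
After inserting 6: P = [[1, 6], [3]].
After inserting 4: P = [[1, 4], [3, 6]].
After inserting 2: P = [[1, 2], [3, 4], [6]].
After inserting 5: P = [[1, 2, 5], [3, 4], [6]].

The final insertion tableau P = [[1, 2, 5], [3, 4], [6]] has shape [3, 2, 1].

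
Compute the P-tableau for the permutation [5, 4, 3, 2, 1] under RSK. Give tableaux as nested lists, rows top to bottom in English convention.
After inserting 5: P = [[5]].
After inserting 4: P = [[4], [5]].
After inserting 3: P = [[3], [4], [5]].
After inserting 2: P = [[2], [3], [4], [5]].
After inserting 1: P = [[1], [2], [3], [4], [5]].

So P = [[1], [2], [3], [4], [5]].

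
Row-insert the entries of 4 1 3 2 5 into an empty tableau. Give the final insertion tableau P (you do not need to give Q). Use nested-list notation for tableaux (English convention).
After inserting 4: P = [[4]].
After inserting 1: P = [[1], [4]].
After inserting 3: P = [[1, 3], [4]].
After inserting 2: P = [[1, 2], [3], [4]].
After inserting 5: P = [[1, 2, 5], [3], [4]].

So P = [[1, 2, 5], [3], [4]].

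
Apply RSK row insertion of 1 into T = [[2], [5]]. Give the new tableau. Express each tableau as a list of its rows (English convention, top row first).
[[1], [2], [5]]

In row 1, 1 replaces 2 (the leftmost entry greater than 1); 2 is bumped to row 2. In row 2, 2 replaces 5 (the leftmost entry greater than 2); 5 is bumped to row 3. 5 starts a new row 3. The new tableau is [[1], [2], [5]].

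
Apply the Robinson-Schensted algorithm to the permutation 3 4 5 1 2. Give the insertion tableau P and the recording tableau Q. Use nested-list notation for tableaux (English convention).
P = [[1, 2, 5], [3, 4]], Q = [[1, 2, 3], [4, 5]]

Insert each entry of the permutation into P by Schensted row insertion, recording in Q the position of each new cell.

Insert 3: appended to row 1. P = [[3]].
Insert 4: appended to row 1. P = [[3, 4]].
Insert 5: appended to row 1. P = [[3, 4, 5]].
Insert 1: 1 bumps 3 from row 1; 3 starts row 2. P = [[1, 4, 5], [3]].
Insert 2: 2 bumps 4 from row 1; 4 appends to row 2. P = [[1, 2, 5], [3, 4]].

So P = [[1, 2, 5], [3, 4]], Q = [[1, 2, 3], [4, 5]].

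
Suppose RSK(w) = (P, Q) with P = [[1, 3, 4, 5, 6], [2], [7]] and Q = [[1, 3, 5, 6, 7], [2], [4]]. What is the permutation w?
7 2 3 1 4 5 6

Reverse the RSK construction: for i from n down to 1, find the cell of Q containing i, remove the entry at that cell from P, and reverse-bump it up through P; the value ejected from row 1 is w(i).

Step i=7: Q has 7 at row 1, column 5; remove that cell from P, ejecting 6. So w(7) = 6. P is now [[1, 3, 4, 5], [2], [7]].
Step i=6: Q has 6 at row 1, column 4; remove that cell from P, ejecting 5. So w(6) = 5. P is now [[1, 3, 4], [2], [7]].
Step i=5: Q has 5 at row 1, column 3; remove that cell from P, ejecting 4. So w(5) = 4. P is now [[1, 3], [2], [7]].
Step i=4: Q has 4 at row 3, column 1; remove 7 from row 3 of P and reverse-bump: 7 enters row 2 and ejects 2; 2 enters row 1 and ejects 1. So w(4) = 1. P is now [[2, 3], [7]].
Step i=3: Q has 3 at row 1, column 2; remove that cell from P, ejecting 3. So w(3) = 3. P is now [[2], [7]].
Step i=2: Q has 2 at row 2, column 1; remove 7 from row 2 of P and reverse-bump: 7 enters row 1 and ejects 2. So w(2) = 2. P is now [[7]].
Step i=1: Q has 1 at row 1, column 1; remove that cell from P, ejecting 7. So w(1) = 7. P is now [].

So w = 7 2 3 1 4 5 6.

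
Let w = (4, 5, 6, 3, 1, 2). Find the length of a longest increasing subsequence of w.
3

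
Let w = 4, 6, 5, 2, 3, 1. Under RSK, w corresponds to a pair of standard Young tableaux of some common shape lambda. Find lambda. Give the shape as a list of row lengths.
Row-insert each entry into an empty tableau.

After inserting 4: P = [[4]].
After inserting 6: P = [[4, 6]].
After inserting 5: P = [[4, 5], [6]].
After inserting 2: P = [[2, 5], [4], [6]].
After inserting 3: P = [[2, 3], [4, 5], [6]].
After inserting 1: P = [[1, 3], [2, 5], [4], [6]].

The final insertion tableau P = [[1, 3], [2, 5], [4], [6]] has shape [2, 2, 1, 1].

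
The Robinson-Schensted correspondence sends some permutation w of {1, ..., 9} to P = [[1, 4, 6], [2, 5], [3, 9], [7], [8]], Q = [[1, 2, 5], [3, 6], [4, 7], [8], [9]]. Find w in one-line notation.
Reverse the RSK construction: for i from n down to 1, find the cell of Q containing i, remove the entry at that cell from P, and reverse-bump it up through P; the value ejected from row 1 is w(i).

Step i=9: Q has 9 at row 5, column 1; remove 8 from row 5 of P and reverse-bump: 8 enters row 4 and ejects 7; 7 enters row 3 and ejects 3; 3 enters row 2 and ejects 2; 2 enters row 1 and ejects 1. So w(9) = 1. P is now [[2, 4, 6], [3, 5], [7, 9], [8]].
Step i=8: Q has 8 at row 4, column 1; remove 8 from row 4 of P and reverse-bump: 8 enters row 3 and ejects 7; 7 enters row 2 and ejects 5; 5 enters row 1 and ejects 4. So w(8) = 4. P is now [[2, 5, 6], [3, 7], [8, 9]].
Step i=7: Q has 7 at row 3, column 2; remove 9 from row 3 of P and reverse-bump: 9 enters row 2 and ejects 7; 7 enters row 1 and ejects 6. So w(7) = 6. P is now [[2, 5, 7], [3, 9], [8]].
Step i=6: Q has 6 at row 2, column 2; remove 9 from row 2 of P and reverse-bump: 9 enters row 1 and ejects 7. So w(6) = 7. P is now [[2, 5, 9], [3], [8]].
Step i=5: Q has 5 at row 1, column 3; remove that cell from P, ejecting 9. So w(5) = 9. P is now [[2, 5], [3], [8]].
Step i=4: Q has 4 at row 3, column 1; remove 8 from row 3 of P and reverse-bump: 8 enters row 2 and ejects 3; 3 enters row 1 and ejects 2. So w(4) = 2. P is now [[3, 5], [8]].
Step i=3: Q has 3 at row 2, column 1; remove 8 from row 2 of P and reverse-bump: 8 enters row 1 and ejects 5. So w(3) = 5. P is now [[3, 8]].
Step i=2: Q has 2 at row 1, column 2; remove that cell from P, ejecting 8. So w(2) = 8. P is now [[3]].
Step i=1: Q has 1 at row 1, column 1; remove that cell from P, ejecting 3. So w(1) = 3. P is now [].

So w = 3 8 5 2 9 7 6 4 1.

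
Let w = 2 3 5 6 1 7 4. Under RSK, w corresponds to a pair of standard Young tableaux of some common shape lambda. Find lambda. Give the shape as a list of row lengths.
[5, 2]

RSK row insertion gives P = [[1, 3, 4, 6, 7], [2, 5]], which has shape [5, 2].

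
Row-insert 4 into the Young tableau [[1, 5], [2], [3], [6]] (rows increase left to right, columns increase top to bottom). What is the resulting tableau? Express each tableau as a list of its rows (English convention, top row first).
[[1, 4], [2, 5], [3], [6]]

In row 1, 4 replaces 5 (the leftmost entry greater than 4); 5 is bumped to row 2. 5 is appended to row 2. The new tableau is [[1, 4], [2, 5], [3], [6]].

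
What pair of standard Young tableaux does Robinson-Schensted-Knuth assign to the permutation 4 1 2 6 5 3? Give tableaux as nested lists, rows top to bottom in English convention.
P = [[1, 2, 3], [4, 5], [6]], Q = [[1, 3, 4], [2, 5], [6]]

Insert each entry of the permutation into P by Schensted row insertion, recording in Q the position of each new cell.

Insert 4: appended to row 1. P = [[4]], Q = [[1]].
Insert 1: 1 bumps 4 from row 1; 4 starts row 2. P = [[1], [4]], Q = [[1], [2]].
Insert 2: appended to row 1. P = [[1, 2], [4]], Q = [[1, 3], [2]].
Insert 6: appended to row 1. P = [[1, 2, 6], [4]], Q = [[1, 3, 4], [2]].
Insert 5: 5 bumps 6 from row 1; 6 appends to row 2. P = [[1, 2, 5], [4, 6]], Q = [[1, 3, 4], [2, 5]].
Insert 3: 3 bumps 5 from row 1; 5 bumps 6 from row 2; 6 starts row 3. P = [[1, 2, 3], [4, 5], [6]], Q = [[1, 3, 4], [2, 5], [6]].

So P = [[1, 2, 3], [4, 5], [6]], Q = [[1, 3, 4], [2, 5], [6]].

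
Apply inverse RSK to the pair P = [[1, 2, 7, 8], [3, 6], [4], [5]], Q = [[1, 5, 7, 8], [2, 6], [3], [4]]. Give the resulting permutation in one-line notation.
Reverse the RSK construction: for i from n down to 1, find the cell of Q containing i, remove the entry at that cell from P, and reverse-bump it up through P; the value ejected from row 1 is w(i).

Step i=8: Q has 8 at row 1, column 4; remove that cell from P, ejecting 8. So w(8) = 8. P is now [[1, 2, 7], [3, 6], [4], [5]].
Step i=7: Q has 7 at row 1, column 3; remove that cell from P, ejecting 7. So w(7) = 7. P is now [[1, 2], [3, 6], [4], [5]].
Step i=6: Q has 6 at row 2, column 2; remove 6 from row 2 of P and reverse-bump: 6 enters row 1 and ejects 2. So w(6) = 2. P is now [[1, 6], [3], [4], [5]].
Step i=5: Q has 5 at row 1, column 2; remove that cell from P, ejecting 6. So w(5) = 6. P is now [[1], [3], [4], [5]].
Step i=4: Q has 4 at row 4, column 1; remove 5 from row 4 of P and reverse-bump: 5 enters row 3 and ejects 4; 4 enters row 2 and ejects 3; 3 enters row 1 and ejects 1. So w(4) = 1. P is now [[3], [4], [5]].
Step i=3: Q has 3 at row 3, column 1; remove 5 from row 3 of P and reverse-bump: 5 enters row 2 and ejects 4; 4 enters row 1 and ejects 3. So w(3) = 3. P is now [[4], [5]].
Step i=2: Q has 2 at row 2, column 1; remove 5 from row 2 of P and reverse-bump: 5 enters row 1 and ejects 4. So w(2) = 4. P is now [[5]].
Step i=1: Q has 1 at row 1, column 1; remove that cell from P, ejecting 5. So w(1) = 5. P is now [].

So w = 5 4 3 1 6 2 7 8.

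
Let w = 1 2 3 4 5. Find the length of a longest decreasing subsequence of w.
1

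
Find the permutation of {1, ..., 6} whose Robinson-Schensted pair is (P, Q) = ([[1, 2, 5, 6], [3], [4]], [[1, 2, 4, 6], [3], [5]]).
Reverse the RSK construction: for i from n down to 1, find the cell of Q containing i, remove the entry at that cell from P, and reverse-bump it up through P; the value ejected from row 1 is w(i).

Step i=6: Q has 6 at row 1, column 4; remove that cell from P, ejecting 6. So w(6) = 6. P is now [[1, 2, 5], [3], [4]].
Step i=5: Q has 5 at row 3, column 1; remove 4 from row 3 of P and reverse-bump: 4 enters row 2 and ejects 3; 3 enters row 1 and ejects 2. So w(5) = 2. P is now [[1, 3, 5], [4]].
Step i=4: Q has 4 at row 1, column 3; remove that cell from P, ejecting 5. So w(4) = 5. P is now [[1, 3], [4]].
Step i=3: Q has 3 at row 2, column 1; remove 4 from row 2 of P and reverse-bump: 4 enters row 1 and ejects 3. So w(3) = 3. P is now [[1, 4]].
Step i=2: Q has 2 at row 1, column 2; remove that cell from P, ejecting 4. So w(2) = 4. P is now [[1]].
Step i=1: Q has 1 at row 1, column 1; remove that cell from P, ejecting 1. So w(1) = 1. P is now [].

So w = 1 4 3 5 2 6.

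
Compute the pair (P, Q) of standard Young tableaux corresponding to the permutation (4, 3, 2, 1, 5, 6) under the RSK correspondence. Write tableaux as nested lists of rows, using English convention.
P = [[1, 5, 6], [2], [3], [4]], Q = [[1, 5, 6], [2], [3], [4]]

Insert each entry of the permutation into P by Schensted row insertion, recording in Q the position of each new cell.

Insert 4: appended to row 1. P = [[4]].
Insert 3: 3 bumps 4 from row 1; 4 starts row 2. P = [[3], [4]].
Insert 2: 2 bumps 3 from row 1; 3 bumps 4 from row 2; 4 starts row 3. P = [[2], [3], [4]].
Insert 1: 1 bumps 2 from row 1; 2 bumps 3 from row 2; 3 bumps 4 from row 3; 4 starts row 4. P = [[1], [2], [3], [4]].
Insert 5: appended to row 1. P = [[1, 5], [2], [3], [4]].
Insert 6: appended to row 1. P = [[1, 5, 6], [2], [3], [4]].

So P = [[1, 5, 6], [2], [3], [4]], Q = [[1, 5, 6], [2], [3], [4]].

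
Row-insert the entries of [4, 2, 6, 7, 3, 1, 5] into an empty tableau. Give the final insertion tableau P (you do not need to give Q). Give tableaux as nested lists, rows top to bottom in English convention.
Insert 4: appended to row 1. P = [[4]].
Insert 2: 2 bumps 4 from row 1; 4 starts row 2. P = [[2], [4]].
Insert 6: appended to row 1. P = [[2, 6], [4]].
Insert 7: appended to row 1. P = [[2, 6, 7], [4]].
Insert 3: 3 bumps 6 from row 1; 6 appends to row 2. P = [[2, 3, 7], [4, 6]].
Insert 1: 1 bumps 2 from row 1; 2 bumps 4 from row 2; 4 starts row 3. P = [[1, 3, 7], [2, 6], [4]].
Insert 5: 5 bumps 7 from row 1; 7 appends to row 2. P = [[1, 3, 5], [2, 6, 7], [4]].

So P = [[1, 3, 5], [2, 6, 7], [4]].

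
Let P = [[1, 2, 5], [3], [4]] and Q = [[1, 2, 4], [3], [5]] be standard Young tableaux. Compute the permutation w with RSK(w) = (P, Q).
1 4 3 5 2

Reverse the RSK construction: for i from n down to 1, find the cell of Q containing i, remove the entry at that cell from P, and reverse-bump it up through P; the value ejected from row 1 is w(i).

Step i=5: Q has 5 at row 3, column 1; remove 4 from row 3 of P and reverse-bump: 4 enters row 2 and ejects 3; 3 enters row 1 and ejects 2. So w(5) = 2. P is now [[1, 3, 5], [4]].
Step i=4: Q has 4 at row 1, column 3; remove that cell from P, ejecting 5. So w(4) = 5. P is now [[1, 3], [4]].
Step i=3: Q has 3 at row 2, column 1; remove 4 from row 2 of P and reverse-bump: 4 enters row 1 and ejects 3. So w(3) = 3. P is now [[1, 4]].
Step i=2: Q has 2 at row 1, column 2; remove that cell from P, ejecting 4. So w(2) = 4. P is now [[1]].
Step i=1: Q has 1 at row 1, column 1; remove that cell from P, ejecting 1. So w(1) = 1. P is now [].

So w = 1 4 3 5 2.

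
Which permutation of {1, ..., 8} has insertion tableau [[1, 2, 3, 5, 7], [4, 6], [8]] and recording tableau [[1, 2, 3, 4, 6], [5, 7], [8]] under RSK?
1 2 4 6 3 8 7 5

Reverse the RSK construction: for i from n down to 1, find the cell of Q containing i, remove the entry at that cell from P, and reverse-bump it up through P; the value ejected from row 1 is w(i).

Step i=8: Q has 8 at row 3, column 1; remove 8 from row 3 of P and reverse-bump: 8 enters row 2 and ejects 6; 6 enters row 1 and ejects 5. So w(8) = 5. P is now [[1, 2, 3, 6, 7], [4, 8]].
Step i=7: Q has 7 at row 2, column 2; remove 8 from row 2 of P and reverse-bump: 8 enters row 1 and ejects 7. So w(7) = 7. P is now [[1, 2, 3, 6, 8], [4]].
Step i=6: Q has 6 at row 1, column 5; remove that cell from P, ejecting 8. So w(6) = 8. P is now [[1, 2, 3, 6], [4]].
Step i=5: Q has 5 at row 2, column 1; remove 4 from row 2 of P and reverse-bump: 4 enters row 1 and ejects 3. So w(5) = 3. P is now [[1, 2, 4, 6]].
Step i=4: Q has 4 at row 1, column 4; remove that cell from P, ejecting 6. So w(4) = 6. P is now [[1, 2, 4]].
Step i=3: Q has 3 at row 1, column 3; remove that cell from P, ejecting 4. So w(3) = 4. P is now [[1, 2]].
Step i=2: Q has 2 at row 1, column 2; remove that cell from P, ejecting 2. So w(2) = 2. P is now [[1]].
Step i=1: Q has 1 at row 1, column 1; remove that cell from P, ejecting 1. So w(1) = 1. P is now [].

So w = 1 2 4 6 3 8 7 5.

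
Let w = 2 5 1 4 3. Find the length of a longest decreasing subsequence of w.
3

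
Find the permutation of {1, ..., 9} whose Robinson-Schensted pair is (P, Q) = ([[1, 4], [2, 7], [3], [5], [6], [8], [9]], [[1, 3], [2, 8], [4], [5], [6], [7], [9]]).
Reverse the RSK construction: for i from n down to 1, find the cell of Q containing i, remove the entry at that cell from P, and reverse-bump it up through P; the value ejected from row 1 is w(i).

Step i=9: Q has 9 at row 7, column 1; remove 9 from row 7 of P and reverse-bump: 9 enters row 6 and ejects 8; 8 enters row 5 and ejects 6; 6 enters row 4 and ejects 5; 5 enters row 3 and ejects 3; 3 enters row 2 and ejects 2; 2 enters row 1 and ejects 1. So w(9) = 1. P is now [[2, 4], [3, 7], [5], [6], [8], [9]].
Step i=8: Q has 8 at row 2, column 2; remove 7 from row 2 of P and reverse-bump: 7 enters row 1 and ejects 4. So w(8) = 4. P is now [[2, 7], [3], [5], [6], [8], [9]].
Step i=7: Q has 7 at row 6, column 1; remove 9 from row 6 of P and reverse-bump: 9 enters row 5 and ejects 8; 8 enters row 4 and ejects 6; 6 enters row 3 and ejects 5; 5 enters row 2 and ejects 3; 3 enters row 1 and ejects 2. So w(7) = 2. P is now [[3, 7], [5], [6], [8], [9]].
Step i=6: Q has 6 at row 5, column 1; remove 9 from row 5 of P and reverse-bump: 9 enters row 4 and ejects 8; 8 enters row 3 and ejects 6; 6 enters row 2 and ejects 5; 5 enters row 1 and ejects 3. So w(6) = 3. P is now [[5, 7], [6], [8], [9]].
Step i=5: Q has 5 at row 4, column 1; remove 9 from row 4 of P and reverse-bump: 9 enters row 3 and ejects 8; 8 enters row 2 and ejects 6; 6 enters row 1 and ejects 5. So w(5) = 5. P is now [[6, 7], [8], [9]].
Step i=4: Q has 4 at row 3, column 1; remove 9 from row 3 of P and reverse-bump: 9 enters row 2 and ejects 8; 8 enters row 1 and ejects 7. So w(4) = 7. P is now [[6, 8], [9]].
Step i=3: Q has 3 at row 1, column 2; remove that cell from P, ejecting 8. So w(3) = 8. P is now [[6], [9]].
Step i=2: Q has 2 at row 2, column 1; remove 9 from row 2 of P and reverse-bump: 9 enters row 1 and ejects 6. So w(2) = 6. P is now [[9]].
Step i=1: Q has 1 at row 1, column 1; remove that cell from P, ejecting 9. So w(1) = 9. P is now [].

So w = 9 6 8 7 5 3 2 4 1.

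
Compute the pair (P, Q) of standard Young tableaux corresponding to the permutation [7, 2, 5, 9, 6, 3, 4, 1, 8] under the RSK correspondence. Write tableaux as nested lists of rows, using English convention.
Insert each entry of the permutation into P by Schensted row insertion, recording in Q the position of each new cell.

Insert 7: appended to row 1. P = [[7]].
Insert 2: 2 bumps 7 from row 1; 7 starts row 2. P = [[2], [7]].
Insert 5: appended to row 1. P = [[2, 5], [7]].
Insert 9: appended to row 1. P = [[2, 5, 9], [7]].
Insert 6: 6 bumps 9 from row 1; 9 appends to row 2. P = [[2, 5, 6], [7, 9]].
Insert 3: 3 bumps 5 from row 1; 5 bumps 7 from row 2; 7 starts row 3. P = [[2, 3, 6], [5, 9], [7]].
Insert 4: 4 bumps 6 from row 1; 6 bumps 9 from row 2; 9 appends to row 3. P = [[2, 3, 4], [5, 6], [7, 9]].
Insert 1: 1 bumps 2 from row 1; 2 bumps 5 from row 2; 5 bumps 7 from row 3; 7 starts row 4. P = [[1, 3, 4], [2, 6], [5, 9], [7]].
Insert 8: appended to row 1. P = [[1, 3, 4, 8], [2, 6], [5, 9], [7]].

So P = [[1, 3, 4, 8], [2, 6], [5, 9], [7]], Q = [[1, 3, 4, 9], [2, 5], [6, 7], [8]].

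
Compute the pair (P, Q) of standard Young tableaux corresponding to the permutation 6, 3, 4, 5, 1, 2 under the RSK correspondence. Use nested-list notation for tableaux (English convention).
Insert each entry of the permutation into P by Schensted row insertion, recording in Q the position of each new cell.

Insert 6: appended to row 1. P = [[6]], Q = [[1]].
Insert 3: 3 bumps 6 from row 1; 6 starts row 2. P = [[3], [6]], Q = [[1], [2]].
Insert 4: appended to row 1. P = [[3, 4], [6]], Q = [[1, 3], [2]].
Insert 5: appended to row 1. P = [[3, 4, 5], [6]], Q = [[1, 3, 4], [2]].
Insert 1: 1 bumps 3 from row 1; 3 bumps 6 from row 2; 6 starts row 3. P = [[1, 4, 5], [3], [6]], Q = [[1, 3, 4], [2], [5]].
Insert 2: 2 bumps 4 from row 1; 4 appends to row 2. P = [[1, 2, 5], [3, 4], [6]], Q = [[1, 3, 4], [2, 6], [5]].

So P = [[1, 2, 5], [3, 4], [6]], Q = [[1, 3, 4], [2, 6], [5]].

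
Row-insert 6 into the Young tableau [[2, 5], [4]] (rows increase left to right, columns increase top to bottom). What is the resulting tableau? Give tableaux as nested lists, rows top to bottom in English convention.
[[2, 5, 6], [4]]

6 is larger than every entry of row 1, so it is appended to row 1. The new tableau is [[2, 5, 6], [4]].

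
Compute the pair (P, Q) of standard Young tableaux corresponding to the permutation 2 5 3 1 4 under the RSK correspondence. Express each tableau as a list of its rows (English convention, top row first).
Insert each entry of the permutation into P by Schensted row insertion, recording in Q the position of each new cell.

Insert 2: appended to row 1. P = [[2]].
Insert 5: appended to row 1. P = [[2, 5]].
Insert 3: 3 bumps 5 from row 1; 5 starts row 2. P = [[2, 3], [5]].
Insert 1: 1 bumps 2 from row 1; 2 bumps 5 from row 2; 5 starts row 3. P = [[1, 3], [2], [5]].
Insert 4: appended to row 1. P = [[1, 3, 4], [2], [5]].

So P = [[1, 3, 4], [2], [5]], Q = [[1, 2, 5], [3], [4]].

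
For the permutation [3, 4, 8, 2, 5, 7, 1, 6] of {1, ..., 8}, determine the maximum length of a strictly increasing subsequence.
4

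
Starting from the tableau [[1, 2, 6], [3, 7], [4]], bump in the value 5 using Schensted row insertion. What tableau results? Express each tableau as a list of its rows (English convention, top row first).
[[1, 2, 5], [3, 6], [4, 7]]

In row 1, 5 replaces 6 (the leftmost entry greater than 5); 6 is bumped to row 2. In row 2, 6 replaces 7 (the leftmost entry greater than 6); 7 is bumped to row 3. 7 is appended to row 3. The new tableau is [[1, 2, 5], [3, 6], [4, 7]].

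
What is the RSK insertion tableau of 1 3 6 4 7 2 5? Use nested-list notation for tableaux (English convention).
P = [[1, 2, 4, 5], [3, 7], [6]]

After inserting 1: P = [[1]].
After inserting 3: P = [[1, 3]].
After inserting 6: P = [[1, 3, 6]].
After inserting 4: P = [[1, 3, 4], [6]].
After inserting 7: P = [[1, 3, 4, 7], [6]].
After inserting 2: P = [[1, 2, 4, 7], [3], [6]].
After inserting 5: P = [[1, 2, 4, 5], [3, 7], [6]].

So P = [[1, 2, 4, 5], [3, 7], [6]].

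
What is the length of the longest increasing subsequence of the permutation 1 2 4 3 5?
4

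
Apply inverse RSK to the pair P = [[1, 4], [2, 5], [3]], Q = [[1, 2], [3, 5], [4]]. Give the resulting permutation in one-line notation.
Reverse the RSK construction: for i from n down to 1, find the cell of Q containing i, remove the entry at that cell from P, and reverse-bump it up through P; the value ejected from row 1 is w(i).

Step i=5: Q has 5 at row 2, column 2; remove 5 from row 2 of P and reverse-bump: 5 enters row 1 and ejects 4. So w(5) = 4. P is now [[1, 5], [2], [3]].
Step i=4: Q has 4 at row 3, column 1; remove 3 from row 3 of P and reverse-bump: 3 enters row 2 and ejects 2; 2 enters row 1 and ejects 1. So w(4) = 1. P is now [[2, 5], [3]].
Step i=3: Q has 3 at row 2, column 1; remove 3 from row 2 of P and reverse-bump: 3 enters row 1 and ejects 2. So w(3) = 2. P is now [[3, 5]].
Step i=2: Q has 2 at row 1, column 2; remove that cell from P, ejecting 5. So w(2) = 5. P is now [[3]].
Step i=1: Q has 1 at row 1, column 1; remove that cell from P, ejecting 3. So w(1) = 3. P is now [].

So w = 3 5 2 1 4.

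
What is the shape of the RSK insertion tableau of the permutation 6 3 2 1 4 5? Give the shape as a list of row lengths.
Row-insert each entry into an empty tableau.

After inserting 6: P = [[6]].
After inserting 3: P = [[3], [6]].
After inserting 2: P = [[2], [3], [6]].
After inserting 1: P = [[1], [2], [3], [6]].
After inserting 4: P = [[1, 4], [2], [3], [6]].
After inserting 5: P = [[1, 4, 5], [2], [3], [6]].

The final insertion tableau P = [[1, 4, 5], [2], [3], [6]] has shape [3, 1, 1, 1].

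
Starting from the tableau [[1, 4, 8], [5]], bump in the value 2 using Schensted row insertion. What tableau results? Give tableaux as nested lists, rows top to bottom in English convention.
[[1, 2, 8], [4], [5]]

In row 1, 2 replaces 4 (the leftmost entry greater than 2); 4 is bumped to row 2. In row 2, 4 replaces 5 (the leftmost entry greater than 4); 5 is bumped to row 3. 5 starts a new row 3. The new tableau is [[1, 2, 8], [4], [5]].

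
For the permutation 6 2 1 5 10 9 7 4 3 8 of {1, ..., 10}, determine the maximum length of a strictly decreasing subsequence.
5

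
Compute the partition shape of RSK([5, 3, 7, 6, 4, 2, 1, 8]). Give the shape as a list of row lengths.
RSK row insertion gives P = [[1, 4, 8], [2, 6], [3], [5], [7]], which has shape [3, 2, 1, 1, 1].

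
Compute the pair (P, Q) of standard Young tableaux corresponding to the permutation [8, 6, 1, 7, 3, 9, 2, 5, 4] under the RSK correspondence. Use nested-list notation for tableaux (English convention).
P = [[1, 2, 4], [3, 5, 9], [6, 7], [8]], Q = [[1, 4, 6], [2, 5, 8], [3, 9], [7]]

Insert each entry of the permutation into P by Schensted row insertion, recording in Q the position of each new cell.

After inserting 8: P = [[8]].
After inserting 6: P = [[6], [8]].
After inserting 1: P = [[1], [6], [8]].
After inserting 7: P = [[1, 7], [6], [8]].
After inserting 3: P = [[1, 3], [6, 7], [8]].
After inserting 9: P = [[1, 3, 9], [6, 7], [8]].
After inserting 2: P = [[1, 2, 9], [3, 7], [6], [8]].
After inserting 5: P = [[1, 2, 5], [3, 7, 9], [6], [8]].
After inserting 4: P = [[1, 2, 4], [3, 5, 9], [6, 7], [8]].

So P = [[1, 2, 4], [3, 5, 9], [6, 7], [8]], Q = [[1, 4, 6], [2, 5, 8], [3, 9], [7]].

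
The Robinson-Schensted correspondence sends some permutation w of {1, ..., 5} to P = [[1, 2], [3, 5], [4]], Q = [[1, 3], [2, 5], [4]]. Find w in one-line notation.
4 3 5 1 2

Reverse the RSK construction: for i from n down to 1, find the cell of Q containing i, remove the entry at that cell from P, and reverse-bump it up through P; the value ejected from row 1 is w(i).

Step i=5: Q has 5 at row 2, column 2; remove 5 from row 2 of P and reverse-bump: 5 enters row 1 and ejects 2. So w(5) = 2. P is now [[1, 5], [3], [4]].
Step i=4: Q has 4 at row 3, column 1; remove 4 from row 3 of P and reverse-bump: 4 enters row 2 and ejects 3; 3 enters row 1 and ejects 1. So w(4) = 1. P is now [[3, 5], [4]].
Step i=3: Q has 3 at row 1, column 2; remove that cell from P, ejecting 5. So w(3) = 5. P is now [[3], [4]].
Step i=2: Q has 2 at row 2, column 1; remove 4 from row 2 of P and reverse-bump: 4 enters row 1 and ejects 3. So w(2) = 3. P is now [[4]].
Step i=1: Q has 1 at row 1, column 1; remove that cell from P, ejecting 4. So w(1) = 4. P is now [].

So w = 4 3 5 1 2.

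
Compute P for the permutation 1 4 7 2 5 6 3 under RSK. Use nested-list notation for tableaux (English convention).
P = [[1, 2, 3, 6], [4, 5], [7]]

Insert 1: appended to row 1. P = [[1]].
Insert 4: appended to row 1. P = [[1, 4]].
Insert 7: appended to row 1. P = [[1, 4, 7]].
Insert 2: 2 bumps 4 from row 1; 4 starts row 2. P = [[1, 2, 7], [4]].
Insert 5: 5 bumps 7 from row 1; 7 appends to row 2. P = [[1, 2, 5], [4, 7]].
Insert 6: appended to row 1. P = [[1, 2, 5, 6], [4, 7]].
Insert 3: 3 bumps 5 from row 1; 5 bumps 7 from row 2; 7 starts row 3. P = [[1, 2, 3, 6], [4, 5], [7]].

So P = [[1, 2, 3, 6], [4, 5], [7]].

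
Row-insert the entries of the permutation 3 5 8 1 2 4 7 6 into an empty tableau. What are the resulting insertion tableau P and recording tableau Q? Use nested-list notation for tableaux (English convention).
Insert each entry of the permutation into P by Schensted row insertion, recording in Q the position of each new cell.

After inserting 3: P = [[3]].
After inserting 5: P = [[3, 5]].
After inserting 8: P = [[3, 5, 8]].
After inserting 1: P = [[1, 5, 8], [3]].
After inserting 2: P = [[1, 2, 8], [3, 5]].
After inserting 4: P = [[1, 2, 4], [3, 5, 8]].
After inserting 7: P = [[1, 2, 4, 7], [3, 5, 8]].
After inserting 6: P = [[1, 2, 4, 6], [3, 5, 7], [8]].

So P = [[1, 2, 4, 6], [3, 5, 7], [8]], Q = [[1, 2, 3, 7], [4, 5, 6], [8]].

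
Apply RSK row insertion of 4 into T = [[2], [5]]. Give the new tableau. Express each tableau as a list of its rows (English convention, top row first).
[[2, 4], [5]]

4 is larger than every entry of row 1, so it is appended to row 1. The new tableau is [[2, 4], [5]].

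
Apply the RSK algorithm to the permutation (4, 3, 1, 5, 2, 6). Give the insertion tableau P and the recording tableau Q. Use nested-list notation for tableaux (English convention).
P = [[1, 2, 6], [3, 5], [4]], Q = [[1, 4, 6], [2, 5], [3]]

Insert each entry of the permutation into P by Schensted row insertion, recording in Q the position of each new cell.

Insert 4: appended to row 1. P = [[4]].
Insert 3: 3 bumps 4 from row 1; 4 starts row 2. P = [[3], [4]].
Insert 1: 1 bumps 3 from row 1; 3 bumps 4 from row 2; 4 starts row 3. P = [[1], [3], [4]].
Insert 5: appended to row 1. P = [[1, 5], [3], [4]].
Insert 2: 2 bumps 5 from row 1; 5 appends to row 2. P = [[1, 2], [3, 5], [4]].
Insert 6: appended to row 1. P = [[1, 2, 6], [3, 5], [4]].

So P = [[1, 2, 6], [3, 5], [4]], Q = [[1, 4, 6], [2, 5], [3]].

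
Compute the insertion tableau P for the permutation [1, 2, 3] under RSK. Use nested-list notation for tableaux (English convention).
P = [[1, 2, 3]]

After inserting 1: P = [[1]].
After inserting 2: P = [[1, 2]].
After inserting 3: P = [[1, 2, 3]].

So P = [[1, 2, 3]].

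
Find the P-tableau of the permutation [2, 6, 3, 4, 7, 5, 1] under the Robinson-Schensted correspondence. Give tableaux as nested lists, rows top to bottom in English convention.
P = [[1, 3, 4, 5], [2, 7], [6]]

After inserting 2: P = [[2]].
After inserting 6: P = [[2, 6]].
After inserting 3: P = [[2, 3], [6]].
After inserting 4: P = [[2, 3, 4], [6]].
After inserting 7: P = [[2, 3, 4, 7], [6]].
After inserting 5: P = [[2, 3, 4, 5], [6, 7]].
After inserting 1: P = [[1, 3, 4, 5], [2, 7], [6]].

So P = [[1, 3, 4, 5], [2, 7], [6]].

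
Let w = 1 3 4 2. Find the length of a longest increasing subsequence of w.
3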